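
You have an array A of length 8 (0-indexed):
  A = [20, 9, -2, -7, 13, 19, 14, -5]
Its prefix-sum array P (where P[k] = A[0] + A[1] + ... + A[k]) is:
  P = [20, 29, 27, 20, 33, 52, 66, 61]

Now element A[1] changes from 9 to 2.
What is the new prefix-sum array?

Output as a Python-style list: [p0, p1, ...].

Answer: [20, 22, 20, 13, 26, 45, 59, 54]

Derivation:
Change: A[1] 9 -> 2, delta = -7
P[k] for k < 1: unchanged (A[1] not included)
P[k] for k >= 1: shift by delta = -7
  P[0] = 20 + 0 = 20
  P[1] = 29 + -7 = 22
  P[2] = 27 + -7 = 20
  P[3] = 20 + -7 = 13
  P[4] = 33 + -7 = 26
  P[5] = 52 + -7 = 45
  P[6] = 66 + -7 = 59
  P[7] = 61 + -7 = 54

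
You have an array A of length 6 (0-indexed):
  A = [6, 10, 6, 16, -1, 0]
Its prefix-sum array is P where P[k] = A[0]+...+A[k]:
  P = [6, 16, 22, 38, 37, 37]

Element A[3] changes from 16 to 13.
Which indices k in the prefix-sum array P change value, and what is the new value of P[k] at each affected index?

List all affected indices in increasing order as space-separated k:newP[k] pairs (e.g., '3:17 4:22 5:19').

Answer: 3:35 4:34 5:34

Derivation:
P[k] = A[0] + ... + A[k]
P[k] includes A[3] iff k >= 3
Affected indices: 3, 4, ..., 5; delta = -3
  P[3]: 38 + -3 = 35
  P[4]: 37 + -3 = 34
  P[5]: 37 + -3 = 34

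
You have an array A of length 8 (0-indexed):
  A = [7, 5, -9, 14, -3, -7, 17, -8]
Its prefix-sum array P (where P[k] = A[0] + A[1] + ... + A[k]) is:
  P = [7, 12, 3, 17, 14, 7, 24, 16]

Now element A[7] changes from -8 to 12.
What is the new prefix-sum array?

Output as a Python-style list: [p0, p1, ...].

Change: A[7] -8 -> 12, delta = 20
P[k] for k < 7: unchanged (A[7] not included)
P[k] for k >= 7: shift by delta = 20
  P[0] = 7 + 0 = 7
  P[1] = 12 + 0 = 12
  P[2] = 3 + 0 = 3
  P[3] = 17 + 0 = 17
  P[4] = 14 + 0 = 14
  P[5] = 7 + 0 = 7
  P[6] = 24 + 0 = 24
  P[7] = 16 + 20 = 36

Answer: [7, 12, 3, 17, 14, 7, 24, 36]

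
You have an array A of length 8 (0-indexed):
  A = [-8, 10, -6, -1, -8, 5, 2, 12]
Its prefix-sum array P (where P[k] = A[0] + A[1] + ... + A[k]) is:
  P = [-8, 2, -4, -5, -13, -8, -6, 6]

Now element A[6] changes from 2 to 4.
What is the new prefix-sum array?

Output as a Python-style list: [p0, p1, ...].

Answer: [-8, 2, -4, -5, -13, -8, -4, 8]

Derivation:
Change: A[6] 2 -> 4, delta = 2
P[k] for k < 6: unchanged (A[6] not included)
P[k] for k >= 6: shift by delta = 2
  P[0] = -8 + 0 = -8
  P[1] = 2 + 0 = 2
  P[2] = -4 + 0 = -4
  P[3] = -5 + 0 = -5
  P[4] = -13 + 0 = -13
  P[5] = -8 + 0 = -8
  P[6] = -6 + 2 = -4
  P[7] = 6 + 2 = 8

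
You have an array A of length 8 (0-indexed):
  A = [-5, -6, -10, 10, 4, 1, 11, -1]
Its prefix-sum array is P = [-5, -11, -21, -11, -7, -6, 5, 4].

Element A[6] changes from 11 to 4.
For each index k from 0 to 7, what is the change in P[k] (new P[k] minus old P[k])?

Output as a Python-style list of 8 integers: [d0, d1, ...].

Element change: A[6] 11 -> 4, delta = -7
For k < 6: P[k] unchanged, delta_P[k] = 0
For k >= 6: P[k] shifts by exactly -7
Delta array: [0, 0, 0, 0, 0, 0, -7, -7]

Answer: [0, 0, 0, 0, 0, 0, -7, -7]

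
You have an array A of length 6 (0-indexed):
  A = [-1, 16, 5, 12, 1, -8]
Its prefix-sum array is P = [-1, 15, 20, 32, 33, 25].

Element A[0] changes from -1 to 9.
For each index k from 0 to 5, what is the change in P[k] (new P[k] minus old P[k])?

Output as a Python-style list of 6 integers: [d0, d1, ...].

Answer: [10, 10, 10, 10, 10, 10]

Derivation:
Element change: A[0] -1 -> 9, delta = 10
For k < 0: P[k] unchanged, delta_P[k] = 0
For k >= 0: P[k] shifts by exactly 10
Delta array: [10, 10, 10, 10, 10, 10]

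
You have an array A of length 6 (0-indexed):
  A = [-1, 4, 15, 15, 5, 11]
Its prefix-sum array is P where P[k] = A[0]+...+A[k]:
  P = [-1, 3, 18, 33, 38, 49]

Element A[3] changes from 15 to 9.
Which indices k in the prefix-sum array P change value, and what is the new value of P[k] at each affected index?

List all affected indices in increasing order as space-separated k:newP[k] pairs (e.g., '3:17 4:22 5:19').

Answer: 3:27 4:32 5:43

Derivation:
P[k] = A[0] + ... + A[k]
P[k] includes A[3] iff k >= 3
Affected indices: 3, 4, ..., 5; delta = -6
  P[3]: 33 + -6 = 27
  P[4]: 38 + -6 = 32
  P[5]: 49 + -6 = 43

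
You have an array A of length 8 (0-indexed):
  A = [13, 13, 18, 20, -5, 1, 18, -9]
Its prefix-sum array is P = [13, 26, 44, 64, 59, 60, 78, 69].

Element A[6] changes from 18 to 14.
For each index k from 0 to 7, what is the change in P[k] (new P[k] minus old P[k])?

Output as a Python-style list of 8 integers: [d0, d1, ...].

Answer: [0, 0, 0, 0, 0, 0, -4, -4]

Derivation:
Element change: A[6] 18 -> 14, delta = -4
For k < 6: P[k] unchanged, delta_P[k] = 0
For k >= 6: P[k] shifts by exactly -4
Delta array: [0, 0, 0, 0, 0, 0, -4, -4]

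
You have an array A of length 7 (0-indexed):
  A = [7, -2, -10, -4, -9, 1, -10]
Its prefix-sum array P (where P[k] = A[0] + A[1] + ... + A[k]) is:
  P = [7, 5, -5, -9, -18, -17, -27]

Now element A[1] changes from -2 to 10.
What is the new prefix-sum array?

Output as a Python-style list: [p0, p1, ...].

Answer: [7, 17, 7, 3, -6, -5, -15]

Derivation:
Change: A[1] -2 -> 10, delta = 12
P[k] for k < 1: unchanged (A[1] not included)
P[k] for k >= 1: shift by delta = 12
  P[0] = 7 + 0 = 7
  P[1] = 5 + 12 = 17
  P[2] = -5 + 12 = 7
  P[3] = -9 + 12 = 3
  P[4] = -18 + 12 = -6
  P[5] = -17 + 12 = -5
  P[6] = -27 + 12 = -15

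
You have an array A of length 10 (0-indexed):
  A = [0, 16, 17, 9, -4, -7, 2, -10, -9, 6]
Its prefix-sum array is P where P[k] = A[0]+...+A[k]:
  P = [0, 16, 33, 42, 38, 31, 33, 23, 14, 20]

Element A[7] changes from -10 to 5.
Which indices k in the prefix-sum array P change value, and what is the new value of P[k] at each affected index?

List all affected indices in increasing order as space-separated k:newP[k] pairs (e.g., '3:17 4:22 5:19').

P[k] = A[0] + ... + A[k]
P[k] includes A[7] iff k >= 7
Affected indices: 7, 8, ..., 9; delta = 15
  P[7]: 23 + 15 = 38
  P[8]: 14 + 15 = 29
  P[9]: 20 + 15 = 35

Answer: 7:38 8:29 9:35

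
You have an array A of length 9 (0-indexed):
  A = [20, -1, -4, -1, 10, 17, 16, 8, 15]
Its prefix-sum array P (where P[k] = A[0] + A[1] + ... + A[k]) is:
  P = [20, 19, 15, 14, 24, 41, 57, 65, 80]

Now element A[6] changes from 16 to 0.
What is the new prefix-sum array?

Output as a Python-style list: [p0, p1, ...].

Change: A[6] 16 -> 0, delta = -16
P[k] for k < 6: unchanged (A[6] not included)
P[k] for k >= 6: shift by delta = -16
  P[0] = 20 + 0 = 20
  P[1] = 19 + 0 = 19
  P[2] = 15 + 0 = 15
  P[3] = 14 + 0 = 14
  P[4] = 24 + 0 = 24
  P[5] = 41 + 0 = 41
  P[6] = 57 + -16 = 41
  P[7] = 65 + -16 = 49
  P[8] = 80 + -16 = 64

Answer: [20, 19, 15, 14, 24, 41, 41, 49, 64]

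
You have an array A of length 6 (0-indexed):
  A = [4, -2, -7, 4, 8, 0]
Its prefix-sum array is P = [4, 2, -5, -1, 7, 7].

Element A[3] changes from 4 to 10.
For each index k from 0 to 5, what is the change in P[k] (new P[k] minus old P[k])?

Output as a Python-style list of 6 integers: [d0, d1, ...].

Answer: [0, 0, 0, 6, 6, 6]

Derivation:
Element change: A[3] 4 -> 10, delta = 6
For k < 3: P[k] unchanged, delta_P[k] = 0
For k >= 3: P[k] shifts by exactly 6
Delta array: [0, 0, 0, 6, 6, 6]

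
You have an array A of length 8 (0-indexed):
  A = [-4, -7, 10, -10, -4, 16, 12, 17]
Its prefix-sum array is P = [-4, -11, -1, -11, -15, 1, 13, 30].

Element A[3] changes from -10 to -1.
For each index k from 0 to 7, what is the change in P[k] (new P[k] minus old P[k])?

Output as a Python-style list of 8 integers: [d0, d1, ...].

Element change: A[3] -10 -> -1, delta = 9
For k < 3: P[k] unchanged, delta_P[k] = 0
For k >= 3: P[k] shifts by exactly 9
Delta array: [0, 0, 0, 9, 9, 9, 9, 9]

Answer: [0, 0, 0, 9, 9, 9, 9, 9]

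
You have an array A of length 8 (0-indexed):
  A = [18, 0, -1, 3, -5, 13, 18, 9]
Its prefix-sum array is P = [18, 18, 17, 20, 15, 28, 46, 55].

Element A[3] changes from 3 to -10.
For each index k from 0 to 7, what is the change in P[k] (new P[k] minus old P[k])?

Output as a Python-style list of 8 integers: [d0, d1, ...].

Answer: [0, 0, 0, -13, -13, -13, -13, -13]

Derivation:
Element change: A[3] 3 -> -10, delta = -13
For k < 3: P[k] unchanged, delta_P[k] = 0
For k >= 3: P[k] shifts by exactly -13
Delta array: [0, 0, 0, -13, -13, -13, -13, -13]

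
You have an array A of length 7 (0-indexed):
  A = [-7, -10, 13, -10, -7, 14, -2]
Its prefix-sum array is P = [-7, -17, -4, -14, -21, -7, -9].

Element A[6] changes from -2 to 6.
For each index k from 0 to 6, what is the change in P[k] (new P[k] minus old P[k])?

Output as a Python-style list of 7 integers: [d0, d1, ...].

Element change: A[6] -2 -> 6, delta = 8
For k < 6: P[k] unchanged, delta_P[k] = 0
For k >= 6: P[k] shifts by exactly 8
Delta array: [0, 0, 0, 0, 0, 0, 8]

Answer: [0, 0, 0, 0, 0, 0, 8]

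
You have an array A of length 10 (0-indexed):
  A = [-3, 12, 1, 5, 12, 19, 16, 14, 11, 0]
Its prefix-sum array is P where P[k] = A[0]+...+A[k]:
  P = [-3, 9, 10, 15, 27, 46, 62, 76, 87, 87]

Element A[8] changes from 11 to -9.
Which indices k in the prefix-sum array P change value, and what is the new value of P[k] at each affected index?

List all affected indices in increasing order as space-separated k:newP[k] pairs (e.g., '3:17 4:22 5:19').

P[k] = A[0] + ... + A[k]
P[k] includes A[8] iff k >= 8
Affected indices: 8, 9, ..., 9; delta = -20
  P[8]: 87 + -20 = 67
  P[9]: 87 + -20 = 67

Answer: 8:67 9:67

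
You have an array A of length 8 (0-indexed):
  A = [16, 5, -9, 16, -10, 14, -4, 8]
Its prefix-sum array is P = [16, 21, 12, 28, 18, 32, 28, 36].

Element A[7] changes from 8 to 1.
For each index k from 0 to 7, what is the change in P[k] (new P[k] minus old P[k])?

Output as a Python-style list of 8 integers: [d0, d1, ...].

Answer: [0, 0, 0, 0, 0, 0, 0, -7]

Derivation:
Element change: A[7] 8 -> 1, delta = -7
For k < 7: P[k] unchanged, delta_P[k] = 0
For k >= 7: P[k] shifts by exactly -7
Delta array: [0, 0, 0, 0, 0, 0, 0, -7]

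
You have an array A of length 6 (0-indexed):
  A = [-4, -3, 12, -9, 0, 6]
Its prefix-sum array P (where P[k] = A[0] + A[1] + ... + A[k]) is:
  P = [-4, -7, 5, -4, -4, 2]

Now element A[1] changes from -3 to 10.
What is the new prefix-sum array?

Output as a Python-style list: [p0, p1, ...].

Change: A[1] -3 -> 10, delta = 13
P[k] for k < 1: unchanged (A[1] not included)
P[k] for k >= 1: shift by delta = 13
  P[0] = -4 + 0 = -4
  P[1] = -7 + 13 = 6
  P[2] = 5 + 13 = 18
  P[3] = -4 + 13 = 9
  P[4] = -4 + 13 = 9
  P[5] = 2 + 13 = 15

Answer: [-4, 6, 18, 9, 9, 15]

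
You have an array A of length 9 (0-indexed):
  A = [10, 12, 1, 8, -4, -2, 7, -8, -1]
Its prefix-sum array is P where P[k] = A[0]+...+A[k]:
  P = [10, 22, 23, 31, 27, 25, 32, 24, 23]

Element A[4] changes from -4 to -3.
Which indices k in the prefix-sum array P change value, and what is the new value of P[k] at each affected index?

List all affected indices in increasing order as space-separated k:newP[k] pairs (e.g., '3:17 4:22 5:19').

P[k] = A[0] + ... + A[k]
P[k] includes A[4] iff k >= 4
Affected indices: 4, 5, ..., 8; delta = 1
  P[4]: 27 + 1 = 28
  P[5]: 25 + 1 = 26
  P[6]: 32 + 1 = 33
  P[7]: 24 + 1 = 25
  P[8]: 23 + 1 = 24

Answer: 4:28 5:26 6:33 7:25 8:24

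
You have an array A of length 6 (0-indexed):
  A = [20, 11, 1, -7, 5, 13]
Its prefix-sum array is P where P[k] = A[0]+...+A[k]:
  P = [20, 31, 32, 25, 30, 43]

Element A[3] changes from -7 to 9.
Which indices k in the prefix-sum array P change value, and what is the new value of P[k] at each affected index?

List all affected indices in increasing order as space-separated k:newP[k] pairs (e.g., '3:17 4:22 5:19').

Answer: 3:41 4:46 5:59

Derivation:
P[k] = A[0] + ... + A[k]
P[k] includes A[3] iff k >= 3
Affected indices: 3, 4, ..., 5; delta = 16
  P[3]: 25 + 16 = 41
  P[4]: 30 + 16 = 46
  P[5]: 43 + 16 = 59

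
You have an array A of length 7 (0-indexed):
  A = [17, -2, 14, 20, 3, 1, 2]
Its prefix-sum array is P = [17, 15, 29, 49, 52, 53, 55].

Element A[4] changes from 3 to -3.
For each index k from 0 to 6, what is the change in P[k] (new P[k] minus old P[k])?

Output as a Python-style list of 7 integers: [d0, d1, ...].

Element change: A[4] 3 -> -3, delta = -6
For k < 4: P[k] unchanged, delta_P[k] = 0
For k >= 4: P[k] shifts by exactly -6
Delta array: [0, 0, 0, 0, -6, -6, -6]

Answer: [0, 0, 0, 0, -6, -6, -6]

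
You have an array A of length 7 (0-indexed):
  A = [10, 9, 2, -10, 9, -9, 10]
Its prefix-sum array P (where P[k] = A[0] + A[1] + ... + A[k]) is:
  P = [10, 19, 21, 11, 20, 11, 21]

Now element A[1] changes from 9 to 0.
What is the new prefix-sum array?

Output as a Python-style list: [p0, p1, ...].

Change: A[1] 9 -> 0, delta = -9
P[k] for k < 1: unchanged (A[1] not included)
P[k] for k >= 1: shift by delta = -9
  P[0] = 10 + 0 = 10
  P[1] = 19 + -9 = 10
  P[2] = 21 + -9 = 12
  P[3] = 11 + -9 = 2
  P[4] = 20 + -9 = 11
  P[5] = 11 + -9 = 2
  P[6] = 21 + -9 = 12

Answer: [10, 10, 12, 2, 11, 2, 12]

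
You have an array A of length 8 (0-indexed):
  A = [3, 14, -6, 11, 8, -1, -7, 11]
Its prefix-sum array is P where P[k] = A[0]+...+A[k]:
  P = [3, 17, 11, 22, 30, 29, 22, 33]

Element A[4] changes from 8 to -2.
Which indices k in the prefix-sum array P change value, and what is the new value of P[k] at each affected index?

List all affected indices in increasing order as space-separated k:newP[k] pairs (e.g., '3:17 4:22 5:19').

P[k] = A[0] + ... + A[k]
P[k] includes A[4] iff k >= 4
Affected indices: 4, 5, ..., 7; delta = -10
  P[4]: 30 + -10 = 20
  P[5]: 29 + -10 = 19
  P[6]: 22 + -10 = 12
  P[7]: 33 + -10 = 23

Answer: 4:20 5:19 6:12 7:23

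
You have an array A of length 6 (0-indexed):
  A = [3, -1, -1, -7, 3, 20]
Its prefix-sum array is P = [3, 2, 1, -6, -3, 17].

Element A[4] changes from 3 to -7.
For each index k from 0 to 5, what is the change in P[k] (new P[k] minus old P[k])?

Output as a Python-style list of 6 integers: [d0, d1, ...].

Answer: [0, 0, 0, 0, -10, -10]

Derivation:
Element change: A[4] 3 -> -7, delta = -10
For k < 4: P[k] unchanged, delta_P[k] = 0
For k >= 4: P[k] shifts by exactly -10
Delta array: [0, 0, 0, 0, -10, -10]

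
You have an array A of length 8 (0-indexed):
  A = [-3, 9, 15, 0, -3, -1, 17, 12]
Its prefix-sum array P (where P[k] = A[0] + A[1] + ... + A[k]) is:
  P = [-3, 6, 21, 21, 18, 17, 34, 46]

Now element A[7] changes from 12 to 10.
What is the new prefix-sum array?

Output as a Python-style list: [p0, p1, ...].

Change: A[7] 12 -> 10, delta = -2
P[k] for k < 7: unchanged (A[7] not included)
P[k] for k >= 7: shift by delta = -2
  P[0] = -3 + 0 = -3
  P[1] = 6 + 0 = 6
  P[2] = 21 + 0 = 21
  P[3] = 21 + 0 = 21
  P[4] = 18 + 0 = 18
  P[5] = 17 + 0 = 17
  P[6] = 34 + 0 = 34
  P[7] = 46 + -2 = 44

Answer: [-3, 6, 21, 21, 18, 17, 34, 44]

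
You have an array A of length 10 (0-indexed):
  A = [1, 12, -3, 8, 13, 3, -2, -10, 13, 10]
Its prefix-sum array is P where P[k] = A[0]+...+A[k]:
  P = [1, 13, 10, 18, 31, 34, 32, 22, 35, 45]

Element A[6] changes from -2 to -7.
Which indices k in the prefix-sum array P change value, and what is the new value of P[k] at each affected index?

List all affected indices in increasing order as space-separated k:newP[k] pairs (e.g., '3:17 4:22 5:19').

P[k] = A[0] + ... + A[k]
P[k] includes A[6] iff k >= 6
Affected indices: 6, 7, ..., 9; delta = -5
  P[6]: 32 + -5 = 27
  P[7]: 22 + -5 = 17
  P[8]: 35 + -5 = 30
  P[9]: 45 + -5 = 40

Answer: 6:27 7:17 8:30 9:40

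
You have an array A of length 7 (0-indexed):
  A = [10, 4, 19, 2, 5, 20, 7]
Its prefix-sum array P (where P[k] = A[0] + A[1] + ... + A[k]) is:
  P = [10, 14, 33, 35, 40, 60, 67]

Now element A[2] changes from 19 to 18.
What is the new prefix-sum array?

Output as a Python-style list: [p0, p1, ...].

Answer: [10, 14, 32, 34, 39, 59, 66]

Derivation:
Change: A[2] 19 -> 18, delta = -1
P[k] for k < 2: unchanged (A[2] not included)
P[k] for k >= 2: shift by delta = -1
  P[0] = 10 + 0 = 10
  P[1] = 14 + 0 = 14
  P[2] = 33 + -1 = 32
  P[3] = 35 + -1 = 34
  P[4] = 40 + -1 = 39
  P[5] = 60 + -1 = 59
  P[6] = 67 + -1 = 66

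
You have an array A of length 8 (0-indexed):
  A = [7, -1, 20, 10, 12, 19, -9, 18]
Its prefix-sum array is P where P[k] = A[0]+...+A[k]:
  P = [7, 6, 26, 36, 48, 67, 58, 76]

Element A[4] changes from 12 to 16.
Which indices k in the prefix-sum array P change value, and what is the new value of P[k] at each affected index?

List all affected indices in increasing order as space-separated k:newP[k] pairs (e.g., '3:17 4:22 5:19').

Answer: 4:52 5:71 6:62 7:80

Derivation:
P[k] = A[0] + ... + A[k]
P[k] includes A[4] iff k >= 4
Affected indices: 4, 5, ..., 7; delta = 4
  P[4]: 48 + 4 = 52
  P[5]: 67 + 4 = 71
  P[6]: 58 + 4 = 62
  P[7]: 76 + 4 = 80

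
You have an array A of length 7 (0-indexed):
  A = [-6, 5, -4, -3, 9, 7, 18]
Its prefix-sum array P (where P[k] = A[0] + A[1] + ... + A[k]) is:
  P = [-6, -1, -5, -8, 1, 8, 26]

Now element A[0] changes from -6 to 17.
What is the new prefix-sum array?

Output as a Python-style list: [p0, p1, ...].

Change: A[0] -6 -> 17, delta = 23
P[k] for k < 0: unchanged (A[0] not included)
P[k] for k >= 0: shift by delta = 23
  P[0] = -6 + 23 = 17
  P[1] = -1 + 23 = 22
  P[2] = -5 + 23 = 18
  P[3] = -8 + 23 = 15
  P[4] = 1 + 23 = 24
  P[5] = 8 + 23 = 31
  P[6] = 26 + 23 = 49

Answer: [17, 22, 18, 15, 24, 31, 49]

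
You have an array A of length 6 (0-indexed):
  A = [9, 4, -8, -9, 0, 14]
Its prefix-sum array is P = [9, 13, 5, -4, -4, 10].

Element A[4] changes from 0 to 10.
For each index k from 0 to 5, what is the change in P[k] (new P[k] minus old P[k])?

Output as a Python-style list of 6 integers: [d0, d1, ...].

Answer: [0, 0, 0, 0, 10, 10]

Derivation:
Element change: A[4] 0 -> 10, delta = 10
For k < 4: P[k] unchanged, delta_P[k] = 0
For k >= 4: P[k] shifts by exactly 10
Delta array: [0, 0, 0, 0, 10, 10]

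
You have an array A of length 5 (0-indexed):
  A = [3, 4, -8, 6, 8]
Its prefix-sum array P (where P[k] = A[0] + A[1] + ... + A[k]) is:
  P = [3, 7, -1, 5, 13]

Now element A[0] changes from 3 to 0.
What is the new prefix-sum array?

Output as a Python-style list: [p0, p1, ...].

Change: A[0] 3 -> 0, delta = -3
P[k] for k < 0: unchanged (A[0] not included)
P[k] for k >= 0: shift by delta = -3
  P[0] = 3 + -3 = 0
  P[1] = 7 + -3 = 4
  P[2] = -1 + -3 = -4
  P[3] = 5 + -3 = 2
  P[4] = 13 + -3 = 10

Answer: [0, 4, -4, 2, 10]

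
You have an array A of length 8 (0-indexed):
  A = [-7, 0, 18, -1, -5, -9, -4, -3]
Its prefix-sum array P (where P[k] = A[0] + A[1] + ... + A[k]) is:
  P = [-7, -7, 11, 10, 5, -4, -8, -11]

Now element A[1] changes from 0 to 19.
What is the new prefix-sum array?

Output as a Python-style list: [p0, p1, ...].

Answer: [-7, 12, 30, 29, 24, 15, 11, 8]

Derivation:
Change: A[1] 0 -> 19, delta = 19
P[k] for k < 1: unchanged (A[1] not included)
P[k] for k >= 1: shift by delta = 19
  P[0] = -7 + 0 = -7
  P[1] = -7 + 19 = 12
  P[2] = 11 + 19 = 30
  P[3] = 10 + 19 = 29
  P[4] = 5 + 19 = 24
  P[5] = -4 + 19 = 15
  P[6] = -8 + 19 = 11
  P[7] = -11 + 19 = 8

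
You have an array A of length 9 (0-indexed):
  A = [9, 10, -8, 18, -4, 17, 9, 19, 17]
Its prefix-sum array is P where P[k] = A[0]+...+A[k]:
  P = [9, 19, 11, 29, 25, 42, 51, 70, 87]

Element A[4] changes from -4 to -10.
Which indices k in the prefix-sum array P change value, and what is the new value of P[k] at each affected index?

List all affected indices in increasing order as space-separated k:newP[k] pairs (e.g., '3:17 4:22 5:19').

Answer: 4:19 5:36 6:45 7:64 8:81

Derivation:
P[k] = A[0] + ... + A[k]
P[k] includes A[4] iff k >= 4
Affected indices: 4, 5, ..., 8; delta = -6
  P[4]: 25 + -6 = 19
  P[5]: 42 + -6 = 36
  P[6]: 51 + -6 = 45
  P[7]: 70 + -6 = 64
  P[8]: 87 + -6 = 81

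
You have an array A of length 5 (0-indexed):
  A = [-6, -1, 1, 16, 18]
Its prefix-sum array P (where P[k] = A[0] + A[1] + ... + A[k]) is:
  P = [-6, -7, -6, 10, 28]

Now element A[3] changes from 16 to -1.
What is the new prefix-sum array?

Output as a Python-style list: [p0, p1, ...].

Answer: [-6, -7, -6, -7, 11]

Derivation:
Change: A[3] 16 -> -1, delta = -17
P[k] for k < 3: unchanged (A[3] not included)
P[k] for k >= 3: shift by delta = -17
  P[0] = -6 + 0 = -6
  P[1] = -7 + 0 = -7
  P[2] = -6 + 0 = -6
  P[3] = 10 + -17 = -7
  P[4] = 28 + -17 = 11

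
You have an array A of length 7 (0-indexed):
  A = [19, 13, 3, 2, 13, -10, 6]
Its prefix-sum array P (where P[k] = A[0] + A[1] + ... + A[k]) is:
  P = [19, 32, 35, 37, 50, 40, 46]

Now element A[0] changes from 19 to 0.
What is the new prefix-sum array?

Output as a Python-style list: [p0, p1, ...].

Change: A[0] 19 -> 0, delta = -19
P[k] for k < 0: unchanged (A[0] not included)
P[k] for k >= 0: shift by delta = -19
  P[0] = 19 + -19 = 0
  P[1] = 32 + -19 = 13
  P[2] = 35 + -19 = 16
  P[3] = 37 + -19 = 18
  P[4] = 50 + -19 = 31
  P[5] = 40 + -19 = 21
  P[6] = 46 + -19 = 27

Answer: [0, 13, 16, 18, 31, 21, 27]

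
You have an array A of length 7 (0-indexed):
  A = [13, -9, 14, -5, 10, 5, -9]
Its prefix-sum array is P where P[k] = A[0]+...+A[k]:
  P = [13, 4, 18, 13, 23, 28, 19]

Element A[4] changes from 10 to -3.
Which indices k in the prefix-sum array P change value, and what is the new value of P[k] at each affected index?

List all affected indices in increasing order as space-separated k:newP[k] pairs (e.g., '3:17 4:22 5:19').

P[k] = A[0] + ... + A[k]
P[k] includes A[4] iff k >= 4
Affected indices: 4, 5, ..., 6; delta = -13
  P[4]: 23 + -13 = 10
  P[5]: 28 + -13 = 15
  P[6]: 19 + -13 = 6

Answer: 4:10 5:15 6:6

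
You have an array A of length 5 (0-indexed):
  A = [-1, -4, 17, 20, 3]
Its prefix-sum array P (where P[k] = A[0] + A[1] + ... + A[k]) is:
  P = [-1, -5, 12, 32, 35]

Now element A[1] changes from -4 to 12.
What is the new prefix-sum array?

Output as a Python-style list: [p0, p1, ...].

Answer: [-1, 11, 28, 48, 51]

Derivation:
Change: A[1] -4 -> 12, delta = 16
P[k] for k < 1: unchanged (A[1] not included)
P[k] for k >= 1: shift by delta = 16
  P[0] = -1 + 0 = -1
  P[1] = -5 + 16 = 11
  P[2] = 12 + 16 = 28
  P[3] = 32 + 16 = 48
  P[4] = 35 + 16 = 51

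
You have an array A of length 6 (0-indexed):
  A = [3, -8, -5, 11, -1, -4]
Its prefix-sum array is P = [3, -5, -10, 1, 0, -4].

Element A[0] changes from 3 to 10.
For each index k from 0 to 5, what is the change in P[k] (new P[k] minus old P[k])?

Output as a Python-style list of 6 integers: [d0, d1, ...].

Element change: A[0] 3 -> 10, delta = 7
For k < 0: P[k] unchanged, delta_P[k] = 0
For k >= 0: P[k] shifts by exactly 7
Delta array: [7, 7, 7, 7, 7, 7]

Answer: [7, 7, 7, 7, 7, 7]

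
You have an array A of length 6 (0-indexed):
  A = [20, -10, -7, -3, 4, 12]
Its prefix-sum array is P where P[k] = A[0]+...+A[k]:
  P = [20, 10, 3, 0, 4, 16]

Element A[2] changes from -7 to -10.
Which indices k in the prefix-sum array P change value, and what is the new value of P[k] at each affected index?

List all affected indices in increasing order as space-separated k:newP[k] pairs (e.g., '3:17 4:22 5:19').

Answer: 2:0 3:-3 4:1 5:13

Derivation:
P[k] = A[0] + ... + A[k]
P[k] includes A[2] iff k >= 2
Affected indices: 2, 3, ..., 5; delta = -3
  P[2]: 3 + -3 = 0
  P[3]: 0 + -3 = -3
  P[4]: 4 + -3 = 1
  P[5]: 16 + -3 = 13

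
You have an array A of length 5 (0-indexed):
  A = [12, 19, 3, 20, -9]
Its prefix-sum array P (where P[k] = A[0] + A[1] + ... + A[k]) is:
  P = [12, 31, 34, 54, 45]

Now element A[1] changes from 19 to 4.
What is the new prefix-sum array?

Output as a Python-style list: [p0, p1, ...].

Answer: [12, 16, 19, 39, 30]

Derivation:
Change: A[1] 19 -> 4, delta = -15
P[k] for k < 1: unchanged (A[1] not included)
P[k] for k >= 1: shift by delta = -15
  P[0] = 12 + 0 = 12
  P[1] = 31 + -15 = 16
  P[2] = 34 + -15 = 19
  P[3] = 54 + -15 = 39
  P[4] = 45 + -15 = 30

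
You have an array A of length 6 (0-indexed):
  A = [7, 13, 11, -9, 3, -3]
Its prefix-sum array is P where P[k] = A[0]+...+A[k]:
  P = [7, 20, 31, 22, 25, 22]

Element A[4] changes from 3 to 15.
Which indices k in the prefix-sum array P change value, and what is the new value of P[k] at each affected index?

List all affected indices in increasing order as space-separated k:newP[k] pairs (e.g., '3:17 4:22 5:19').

P[k] = A[0] + ... + A[k]
P[k] includes A[4] iff k >= 4
Affected indices: 4, 5, ..., 5; delta = 12
  P[4]: 25 + 12 = 37
  P[5]: 22 + 12 = 34

Answer: 4:37 5:34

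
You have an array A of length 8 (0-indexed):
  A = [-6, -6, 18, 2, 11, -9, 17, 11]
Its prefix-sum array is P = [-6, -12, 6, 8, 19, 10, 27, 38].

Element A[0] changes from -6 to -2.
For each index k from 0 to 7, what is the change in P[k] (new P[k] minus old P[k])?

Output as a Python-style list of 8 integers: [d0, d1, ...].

Answer: [4, 4, 4, 4, 4, 4, 4, 4]

Derivation:
Element change: A[0] -6 -> -2, delta = 4
For k < 0: P[k] unchanged, delta_P[k] = 0
For k >= 0: P[k] shifts by exactly 4
Delta array: [4, 4, 4, 4, 4, 4, 4, 4]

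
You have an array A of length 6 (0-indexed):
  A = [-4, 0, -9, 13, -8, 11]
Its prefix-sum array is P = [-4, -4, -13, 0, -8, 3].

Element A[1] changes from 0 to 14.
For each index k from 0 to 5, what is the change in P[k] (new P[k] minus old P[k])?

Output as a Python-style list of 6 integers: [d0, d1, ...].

Element change: A[1] 0 -> 14, delta = 14
For k < 1: P[k] unchanged, delta_P[k] = 0
For k >= 1: P[k] shifts by exactly 14
Delta array: [0, 14, 14, 14, 14, 14]

Answer: [0, 14, 14, 14, 14, 14]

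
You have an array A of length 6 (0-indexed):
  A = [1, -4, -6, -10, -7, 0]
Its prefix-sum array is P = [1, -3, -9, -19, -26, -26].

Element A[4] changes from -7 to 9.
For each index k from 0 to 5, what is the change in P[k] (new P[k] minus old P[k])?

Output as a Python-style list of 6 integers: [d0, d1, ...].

Element change: A[4] -7 -> 9, delta = 16
For k < 4: P[k] unchanged, delta_P[k] = 0
For k >= 4: P[k] shifts by exactly 16
Delta array: [0, 0, 0, 0, 16, 16]

Answer: [0, 0, 0, 0, 16, 16]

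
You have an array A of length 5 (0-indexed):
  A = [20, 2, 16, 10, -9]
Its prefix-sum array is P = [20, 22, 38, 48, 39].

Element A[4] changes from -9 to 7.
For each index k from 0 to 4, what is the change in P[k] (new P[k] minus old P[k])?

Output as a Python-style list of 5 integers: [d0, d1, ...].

Element change: A[4] -9 -> 7, delta = 16
For k < 4: P[k] unchanged, delta_P[k] = 0
For k >= 4: P[k] shifts by exactly 16
Delta array: [0, 0, 0, 0, 16]

Answer: [0, 0, 0, 0, 16]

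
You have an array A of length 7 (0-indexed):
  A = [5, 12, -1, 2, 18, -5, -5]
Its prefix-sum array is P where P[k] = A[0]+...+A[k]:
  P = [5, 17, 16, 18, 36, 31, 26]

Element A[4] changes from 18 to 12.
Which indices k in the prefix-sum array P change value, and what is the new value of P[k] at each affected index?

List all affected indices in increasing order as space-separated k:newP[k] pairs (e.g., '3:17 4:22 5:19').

Answer: 4:30 5:25 6:20

Derivation:
P[k] = A[0] + ... + A[k]
P[k] includes A[4] iff k >= 4
Affected indices: 4, 5, ..., 6; delta = -6
  P[4]: 36 + -6 = 30
  P[5]: 31 + -6 = 25
  P[6]: 26 + -6 = 20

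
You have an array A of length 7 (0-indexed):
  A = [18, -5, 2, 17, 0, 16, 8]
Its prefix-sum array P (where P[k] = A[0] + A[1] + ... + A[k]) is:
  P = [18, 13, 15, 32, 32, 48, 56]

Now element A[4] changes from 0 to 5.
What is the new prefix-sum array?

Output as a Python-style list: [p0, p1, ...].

Answer: [18, 13, 15, 32, 37, 53, 61]

Derivation:
Change: A[4] 0 -> 5, delta = 5
P[k] for k < 4: unchanged (A[4] not included)
P[k] for k >= 4: shift by delta = 5
  P[0] = 18 + 0 = 18
  P[1] = 13 + 0 = 13
  P[2] = 15 + 0 = 15
  P[3] = 32 + 0 = 32
  P[4] = 32 + 5 = 37
  P[5] = 48 + 5 = 53
  P[6] = 56 + 5 = 61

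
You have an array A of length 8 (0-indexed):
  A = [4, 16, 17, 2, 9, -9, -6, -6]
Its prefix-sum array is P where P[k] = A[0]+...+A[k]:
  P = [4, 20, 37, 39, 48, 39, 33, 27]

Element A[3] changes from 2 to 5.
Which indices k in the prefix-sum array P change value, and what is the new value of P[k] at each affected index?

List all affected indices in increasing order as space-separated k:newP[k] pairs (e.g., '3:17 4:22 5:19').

Answer: 3:42 4:51 5:42 6:36 7:30

Derivation:
P[k] = A[0] + ... + A[k]
P[k] includes A[3] iff k >= 3
Affected indices: 3, 4, ..., 7; delta = 3
  P[3]: 39 + 3 = 42
  P[4]: 48 + 3 = 51
  P[5]: 39 + 3 = 42
  P[6]: 33 + 3 = 36
  P[7]: 27 + 3 = 30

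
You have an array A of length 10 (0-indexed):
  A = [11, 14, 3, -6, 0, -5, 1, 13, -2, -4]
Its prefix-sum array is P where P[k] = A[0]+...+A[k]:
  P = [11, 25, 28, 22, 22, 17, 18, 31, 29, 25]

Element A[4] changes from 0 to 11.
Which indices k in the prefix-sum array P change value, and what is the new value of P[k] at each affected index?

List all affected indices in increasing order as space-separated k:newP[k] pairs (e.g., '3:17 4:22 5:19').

Answer: 4:33 5:28 6:29 7:42 8:40 9:36

Derivation:
P[k] = A[0] + ... + A[k]
P[k] includes A[4] iff k >= 4
Affected indices: 4, 5, ..., 9; delta = 11
  P[4]: 22 + 11 = 33
  P[5]: 17 + 11 = 28
  P[6]: 18 + 11 = 29
  P[7]: 31 + 11 = 42
  P[8]: 29 + 11 = 40
  P[9]: 25 + 11 = 36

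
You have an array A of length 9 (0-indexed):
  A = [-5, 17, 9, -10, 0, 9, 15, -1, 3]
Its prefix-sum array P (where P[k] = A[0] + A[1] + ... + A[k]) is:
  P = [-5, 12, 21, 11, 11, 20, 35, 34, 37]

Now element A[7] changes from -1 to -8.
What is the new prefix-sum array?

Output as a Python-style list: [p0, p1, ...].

Change: A[7] -1 -> -8, delta = -7
P[k] for k < 7: unchanged (A[7] not included)
P[k] for k >= 7: shift by delta = -7
  P[0] = -5 + 0 = -5
  P[1] = 12 + 0 = 12
  P[2] = 21 + 0 = 21
  P[3] = 11 + 0 = 11
  P[4] = 11 + 0 = 11
  P[5] = 20 + 0 = 20
  P[6] = 35 + 0 = 35
  P[7] = 34 + -7 = 27
  P[8] = 37 + -7 = 30

Answer: [-5, 12, 21, 11, 11, 20, 35, 27, 30]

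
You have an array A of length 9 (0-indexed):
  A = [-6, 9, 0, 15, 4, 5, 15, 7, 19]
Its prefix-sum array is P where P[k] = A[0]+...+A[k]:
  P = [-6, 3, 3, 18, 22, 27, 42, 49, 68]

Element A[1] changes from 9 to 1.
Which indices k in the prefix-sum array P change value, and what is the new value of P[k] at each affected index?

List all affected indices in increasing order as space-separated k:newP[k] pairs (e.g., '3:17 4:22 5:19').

Answer: 1:-5 2:-5 3:10 4:14 5:19 6:34 7:41 8:60

Derivation:
P[k] = A[0] + ... + A[k]
P[k] includes A[1] iff k >= 1
Affected indices: 1, 2, ..., 8; delta = -8
  P[1]: 3 + -8 = -5
  P[2]: 3 + -8 = -5
  P[3]: 18 + -8 = 10
  P[4]: 22 + -8 = 14
  P[5]: 27 + -8 = 19
  P[6]: 42 + -8 = 34
  P[7]: 49 + -8 = 41
  P[8]: 68 + -8 = 60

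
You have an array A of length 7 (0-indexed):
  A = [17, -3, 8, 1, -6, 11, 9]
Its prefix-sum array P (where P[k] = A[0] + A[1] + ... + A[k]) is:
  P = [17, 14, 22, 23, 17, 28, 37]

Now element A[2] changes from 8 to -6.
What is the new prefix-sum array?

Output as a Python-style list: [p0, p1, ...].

Answer: [17, 14, 8, 9, 3, 14, 23]

Derivation:
Change: A[2] 8 -> -6, delta = -14
P[k] for k < 2: unchanged (A[2] not included)
P[k] for k >= 2: shift by delta = -14
  P[0] = 17 + 0 = 17
  P[1] = 14 + 0 = 14
  P[2] = 22 + -14 = 8
  P[3] = 23 + -14 = 9
  P[4] = 17 + -14 = 3
  P[5] = 28 + -14 = 14
  P[6] = 37 + -14 = 23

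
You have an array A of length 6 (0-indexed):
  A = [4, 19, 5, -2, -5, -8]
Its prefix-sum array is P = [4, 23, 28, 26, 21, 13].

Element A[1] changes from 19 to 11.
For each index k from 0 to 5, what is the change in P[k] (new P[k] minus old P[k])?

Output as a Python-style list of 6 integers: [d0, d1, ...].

Element change: A[1] 19 -> 11, delta = -8
For k < 1: P[k] unchanged, delta_P[k] = 0
For k >= 1: P[k] shifts by exactly -8
Delta array: [0, -8, -8, -8, -8, -8]

Answer: [0, -8, -8, -8, -8, -8]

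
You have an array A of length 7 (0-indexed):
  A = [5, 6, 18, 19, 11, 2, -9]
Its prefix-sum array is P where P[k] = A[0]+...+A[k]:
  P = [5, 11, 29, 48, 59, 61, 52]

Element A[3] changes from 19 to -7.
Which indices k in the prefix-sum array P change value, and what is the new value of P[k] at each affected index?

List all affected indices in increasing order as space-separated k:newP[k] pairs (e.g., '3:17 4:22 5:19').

Answer: 3:22 4:33 5:35 6:26

Derivation:
P[k] = A[0] + ... + A[k]
P[k] includes A[3] iff k >= 3
Affected indices: 3, 4, ..., 6; delta = -26
  P[3]: 48 + -26 = 22
  P[4]: 59 + -26 = 33
  P[5]: 61 + -26 = 35
  P[6]: 52 + -26 = 26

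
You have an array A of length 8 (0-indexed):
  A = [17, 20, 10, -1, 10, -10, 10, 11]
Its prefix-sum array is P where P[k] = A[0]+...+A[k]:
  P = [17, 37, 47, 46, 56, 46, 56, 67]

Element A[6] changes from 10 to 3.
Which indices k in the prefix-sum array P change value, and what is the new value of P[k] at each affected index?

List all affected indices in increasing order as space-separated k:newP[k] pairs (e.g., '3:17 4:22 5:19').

Answer: 6:49 7:60

Derivation:
P[k] = A[0] + ... + A[k]
P[k] includes A[6] iff k >= 6
Affected indices: 6, 7, ..., 7; delta = -7
  P[6]: 56 + -7 = 49
  P[7]: 67 + -7 = 60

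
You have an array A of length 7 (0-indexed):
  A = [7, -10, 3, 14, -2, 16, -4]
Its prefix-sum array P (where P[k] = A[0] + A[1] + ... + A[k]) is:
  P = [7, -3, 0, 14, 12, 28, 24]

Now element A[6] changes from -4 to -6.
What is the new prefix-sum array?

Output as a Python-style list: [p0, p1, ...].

Answer: [7, -3, 0, 14, 12, 28, 22]

Derivation:
Change: A[6] -4 -> -6, delta = -2
P[k] for k < 6: unchanged (A[6] not included)
P[k] for k >= 6: shift by delta = -2
  P[0] = 7 + 0 = 7
  P[1] = -3 + 0 = -3
  P[2] = 0 + 0 = 0
  P[3] = 14 + 0 = 14
  P[4] = 12 + 0 = 12
  P[5] = 28 + 0 = 28
  P[6] = 24 + -2 = 22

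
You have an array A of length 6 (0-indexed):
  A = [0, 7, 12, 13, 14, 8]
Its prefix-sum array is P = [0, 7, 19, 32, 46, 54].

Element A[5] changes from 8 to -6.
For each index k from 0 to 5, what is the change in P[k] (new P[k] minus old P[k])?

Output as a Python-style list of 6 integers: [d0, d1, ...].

Element change: A[5] 8 -> -6, delta = -14
For k < 5: P[k] unchanged, delta_P[k] = 0
For k >= 5: P[k] shifts by exactly -14
Delta array: [0, 0, 0, 0, 0, -14]

Answer: [0, 0, 0, 0, 0, -14]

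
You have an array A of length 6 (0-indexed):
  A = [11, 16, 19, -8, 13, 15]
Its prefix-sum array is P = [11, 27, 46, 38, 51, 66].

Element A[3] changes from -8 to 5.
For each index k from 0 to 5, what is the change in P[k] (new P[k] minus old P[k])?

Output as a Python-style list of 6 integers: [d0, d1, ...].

Answer: [0, 0, 0, 13, 13, 13]

Derivation:
Element change: A[3] -8 -> 5, delta = 13
For k < 3: P[k] unchanged, delta_P[k] = 0
For k >= 3: P[k] shifts by exactly 13
Delta array: [0, 0, 0, 13, 13, 13]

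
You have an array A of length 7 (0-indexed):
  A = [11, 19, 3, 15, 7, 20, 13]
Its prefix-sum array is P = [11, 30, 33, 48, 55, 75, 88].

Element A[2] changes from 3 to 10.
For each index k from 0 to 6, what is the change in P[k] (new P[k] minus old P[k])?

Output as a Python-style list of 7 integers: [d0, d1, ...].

Answer: [0, 0, 7, 7, 7, 7, 7]

Derivation:
Element change: A[2] 3 -> 10, delta = 7
For k < 2: P[k] unchanged, delta_P[k] = 0
For k >= 2: P[k] shifts by exactly 7
Delta array: [0, 0, 7, 7, 7, 7, 7]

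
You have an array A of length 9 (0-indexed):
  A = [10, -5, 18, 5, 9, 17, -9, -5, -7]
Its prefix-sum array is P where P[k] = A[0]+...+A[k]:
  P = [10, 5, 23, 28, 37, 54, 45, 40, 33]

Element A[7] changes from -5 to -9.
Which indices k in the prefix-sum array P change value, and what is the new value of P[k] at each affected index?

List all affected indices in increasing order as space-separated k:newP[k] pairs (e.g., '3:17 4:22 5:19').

P[k] = A[0] + ... + A[k]
P[k] includes A[7] iff k >= 7
Affected indices: 7, 8, ..., 8; delta = -4
  P[7]: 40 + -4 = 36
  P[8]: 33 + -4 = 29

Answer: 7:36 8:29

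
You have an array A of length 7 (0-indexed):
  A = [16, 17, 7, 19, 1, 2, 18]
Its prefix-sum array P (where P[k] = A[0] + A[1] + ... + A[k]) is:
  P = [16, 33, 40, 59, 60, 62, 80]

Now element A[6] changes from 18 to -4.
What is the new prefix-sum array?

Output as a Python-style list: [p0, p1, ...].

Answer: [16, 33, 40, 59, 60, 62, 58]

Derivation:
Change: A[6] 18 -> -4, delta = -22
P[k] for k < 6: unchanged (A[6] not included)
P[k] for k >= 6: shift by delta = -22
  P[0] = 16 + 0 = 16
  P[1] = 33 + 0 = 33
  P[2] = 40 + 0 = 40
  P[3] = 59 + 0 = 59
  P[4] = 60 + 0 = 60
  P[5] = 62 + 0 = 62
  P[6] = 80 + -22 = 58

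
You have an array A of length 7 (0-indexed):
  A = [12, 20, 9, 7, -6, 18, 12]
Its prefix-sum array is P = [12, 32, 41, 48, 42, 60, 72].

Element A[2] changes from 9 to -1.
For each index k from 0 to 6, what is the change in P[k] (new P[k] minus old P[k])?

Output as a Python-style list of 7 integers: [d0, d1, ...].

Answer: [0, 0, -10, -10, -10, -10, -10]

Derivation:
Element change: A[2] 9 -> -1, delta = -10
For k < 2: P[k] unchanged, delta_P[k] = 0
For k >= 2: P[k] shifts by exactly -10
Delta array: [0, 0, -10, -10, -10, -10, -10]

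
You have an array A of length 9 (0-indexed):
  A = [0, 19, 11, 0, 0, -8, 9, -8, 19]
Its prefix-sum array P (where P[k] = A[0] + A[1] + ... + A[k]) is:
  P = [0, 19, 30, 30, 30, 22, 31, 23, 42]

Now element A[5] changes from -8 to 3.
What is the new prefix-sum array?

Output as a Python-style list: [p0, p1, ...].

Change: A[5] -8 -> 3, delta = 11
P[k] for k < 5: unchanged (A[5] not included)
P[k] for k >= 5: shift by delta = 11
  P[0] = 0 + 0 = 0
  P[1] = 19 + 0 = 19
  P[2] = 30 + 0 = 30
  P[3] = 30 + 0 = 30
  P[4] = 30 + 0 = 30
  P[5] = 22 + 11 = 33
  P[6] = 31 + 11 = 42
  P[7] = 23 + 11 = 34
  P[8] = 42 + 11 = 53

Answer: [0, 19, 30, 30, 30, 33, 42, 34, 53]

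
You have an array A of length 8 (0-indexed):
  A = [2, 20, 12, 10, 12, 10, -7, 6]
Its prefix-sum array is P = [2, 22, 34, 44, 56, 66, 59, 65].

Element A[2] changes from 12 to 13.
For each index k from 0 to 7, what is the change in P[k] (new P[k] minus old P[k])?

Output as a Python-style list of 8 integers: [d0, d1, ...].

Answer: [0, 0, 1, 1, 1, 1, 1, 1]

Derivation:
Element change: A[2] 12 -> 13, delta = 1
For k < 2: P[k] unchanged, delta_P[k] = 0
For k >= 2: P[k] shifts by exactly 1
Delta array: [0, 0, 1, 1, 1, 1, 1, 1]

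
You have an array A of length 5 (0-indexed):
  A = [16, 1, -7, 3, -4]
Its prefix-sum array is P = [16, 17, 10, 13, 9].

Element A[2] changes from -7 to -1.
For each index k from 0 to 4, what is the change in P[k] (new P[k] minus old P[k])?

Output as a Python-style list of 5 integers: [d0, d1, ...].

Answer: [0, 0, 6, 6, 6]

Derivation:
Element change: A[2] -7 -> -1, delta = 6
For k < 2: P[k] unchanged, delta_P[k] = 0
For k >= 2: P[k] shifts by exactly 6
Delta array: [0, 0, 6, 6, 6]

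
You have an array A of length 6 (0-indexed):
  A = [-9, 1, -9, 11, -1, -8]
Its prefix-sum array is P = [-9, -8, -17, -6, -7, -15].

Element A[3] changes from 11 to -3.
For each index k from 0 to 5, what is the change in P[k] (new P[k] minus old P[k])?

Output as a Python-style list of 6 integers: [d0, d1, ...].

Element change: A[3] 11 -> -3, delta = -14
For k < 3: P[k] unchanged, delta_P[k] = 0
For k >= 3: P[k] shifts by exactly -14
Delta array: [0, 0, 0, -14, -14, -14]

Answer: [0, 0, 0, -14, -14, -14]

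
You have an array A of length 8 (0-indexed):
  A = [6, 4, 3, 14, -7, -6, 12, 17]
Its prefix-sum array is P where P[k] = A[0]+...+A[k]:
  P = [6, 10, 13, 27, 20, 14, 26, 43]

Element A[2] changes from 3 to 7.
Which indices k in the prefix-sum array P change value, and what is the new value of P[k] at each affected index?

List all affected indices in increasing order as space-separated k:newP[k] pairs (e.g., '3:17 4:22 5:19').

P[k] = A[0] + ... + A[k]
P[k] includes A[2] iff k >= 2
Affected indices: 2, 3, ..., 7; delta = 4
  P[2]: 13 + 4 = 17
  P[3]: 27 + 4 = 31
  P[4]: 20 + 4 = 24
  P[5]: 14 + 4 = 18
  P[6]: 26 + 4 = 30
  P[7]: 43 + 4 = 47

Answer: 2:17 3:31 4:24 5:18 6:30 7:47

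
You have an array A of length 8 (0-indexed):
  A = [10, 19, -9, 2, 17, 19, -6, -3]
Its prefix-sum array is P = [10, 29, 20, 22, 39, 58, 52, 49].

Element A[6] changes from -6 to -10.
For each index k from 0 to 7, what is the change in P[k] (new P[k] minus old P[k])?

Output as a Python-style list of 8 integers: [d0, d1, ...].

Element change: A[6] -6 -> -10, delta = -4
For k < 6: P[k] unchanged, delta_P[k] = 0
For k >= 6: P[k] shifts by exactly -4
Delta array: [0, 0, 0, 0, 0, 0, -4, -4]

Answer: [0, 0, 0, 0, 0, 0, -4, -4]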